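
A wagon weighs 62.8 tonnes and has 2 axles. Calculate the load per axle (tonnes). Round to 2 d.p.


Load per axle = total weight / number of axles
Load = 62.8 / 2
Load = 31.40 tonnes

31.40


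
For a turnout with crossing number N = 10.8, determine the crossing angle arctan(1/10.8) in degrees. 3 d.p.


1/N = 1/10.8 = 0.092593
angle = arctan(0.092593) = 0.092329 rad
angle = 0.092329 * 180/pi = 5.290 degrees

5.290


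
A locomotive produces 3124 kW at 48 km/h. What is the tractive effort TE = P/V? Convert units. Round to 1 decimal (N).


Convert: P = 3124 kW = 3124000 W
V = 48 / 3.6 = 13.3333 m/s
TE = 3124000 / 13.3333
TE = 234300.0 N

234300.0


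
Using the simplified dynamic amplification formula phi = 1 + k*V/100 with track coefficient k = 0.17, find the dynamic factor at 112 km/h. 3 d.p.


phi = 1 + k * V / 100
phi = 1 + 0.17 * 112 / 100
phi = 1 + 0.1904
phi = 1.190

1.190


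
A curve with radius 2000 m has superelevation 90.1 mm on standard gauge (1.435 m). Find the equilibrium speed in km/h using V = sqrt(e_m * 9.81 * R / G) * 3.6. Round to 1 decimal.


Convert cant: e = 90.1 mm = 0.0901 m
V_ms = sqrt(0.0901 * 9.81 * 2000 / 1.435)
V_ms = sqrt(1231.889895) = 35.0983 m/s
V = 35.0983 * 3.6 = 126.4 km/h

126.4


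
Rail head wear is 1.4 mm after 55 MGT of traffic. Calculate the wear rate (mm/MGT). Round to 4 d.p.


Wear rate = total wear / cumulative tonnage
Rate = 1.4 / 55
Rate = 0.0255 mm/MGT

0.0255


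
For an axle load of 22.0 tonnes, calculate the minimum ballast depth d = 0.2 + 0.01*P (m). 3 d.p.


d = 0.2 + 0.01 * 22.0
d = 0.2 + 0.22
d = 0.420 m

0.420


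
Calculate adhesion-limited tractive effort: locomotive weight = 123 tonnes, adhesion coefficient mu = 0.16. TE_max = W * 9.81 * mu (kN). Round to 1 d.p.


TE_max = W * g * mu
TE_max = 123 * 9.81 * 0.16
TE_max = 1206.63 * 0.16
TE_max = 193.1 kN

193.1


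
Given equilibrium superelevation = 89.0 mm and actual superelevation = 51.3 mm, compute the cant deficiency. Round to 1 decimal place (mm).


Cant deficiency = equilibrium cant - actual cant
CD = 89.0 - 51.3
CD = 37.7 mm

37.7


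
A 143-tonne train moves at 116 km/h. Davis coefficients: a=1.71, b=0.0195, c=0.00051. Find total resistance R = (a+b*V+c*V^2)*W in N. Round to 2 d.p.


b*V = 0.0195 * 116 = 2.262
c*V^2 = 0.00051 * 13456 = 6.86256
R_per_t = 1.71 + 2.262 + 6.86256 = 10.83456 N/t
R_total = 10.83456 * 143 = 1549.34 N

1549.34


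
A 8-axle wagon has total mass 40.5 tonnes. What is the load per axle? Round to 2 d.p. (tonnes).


Load per axle = total weight / number of axles
Load = 40.5 / 8
Load = 5.06 tonnes

5.06


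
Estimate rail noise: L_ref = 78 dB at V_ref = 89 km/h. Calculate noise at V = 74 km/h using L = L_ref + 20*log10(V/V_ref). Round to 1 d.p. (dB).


V/V_ref = 74 / 89 = 0.831461
log10(0.831461) = -0.080158
20 * -0.080158 = -1.6032
L = 78 + -1.6032 = 76.4 dB

76.4


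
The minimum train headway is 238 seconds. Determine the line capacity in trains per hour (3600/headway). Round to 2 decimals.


Capacity = 3600 / headway
Capacity = 3600 / 238
Capacity = 15.13 trains/hour

15.13


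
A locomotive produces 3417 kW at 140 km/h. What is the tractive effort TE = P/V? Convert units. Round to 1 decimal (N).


Convert: P = 3417 kW = 3417000 W
V = 140 / 3.6 = 38.8889 m/s
TE = 3417000 / 38.8889
TE = 87865.7 N

87865.7


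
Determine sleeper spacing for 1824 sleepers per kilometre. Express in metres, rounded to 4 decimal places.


Spacing = 1000 m / number of sleepers
Spacing = 1000 / 1824
Spacing = 0.5482 m

0.5482


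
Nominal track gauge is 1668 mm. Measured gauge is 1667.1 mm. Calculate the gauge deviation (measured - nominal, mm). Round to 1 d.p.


Deviation = measured - nominal
Deviation = 1667.1 - 1668
Deviation = -0.9 mm

-0.9


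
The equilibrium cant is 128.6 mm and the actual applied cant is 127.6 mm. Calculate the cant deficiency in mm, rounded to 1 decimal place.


Cant deficiency = equilibrium cant - actual cant
CD = 128.6 - 127.6
CD = 1.0 mm

1.0


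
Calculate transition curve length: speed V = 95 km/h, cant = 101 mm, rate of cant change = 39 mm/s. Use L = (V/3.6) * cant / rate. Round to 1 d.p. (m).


Convert speed: V = 95 / 3.6 = 26.3889 m/s
L = 26.3889 * 101 / 39
L = 2665.2778 / 39
L = 68.3 m

68.3


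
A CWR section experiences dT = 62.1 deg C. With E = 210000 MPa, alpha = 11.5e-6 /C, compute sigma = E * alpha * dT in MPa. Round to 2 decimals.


sigma = E * alpha * dT
sigma = 210000 * 11.5e-6 * 62.1
sigma = 2.415 * 62.1
sigma = 149.97 MPa

149.97


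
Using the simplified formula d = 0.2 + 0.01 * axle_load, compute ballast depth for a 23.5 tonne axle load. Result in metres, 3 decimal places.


d = 0.2 + 0.01 * 23.5
d = 0.2 + 0.235
d = 0.435 m

0.435


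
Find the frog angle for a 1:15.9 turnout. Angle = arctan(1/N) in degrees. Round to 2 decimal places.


1/N = 1/15.9 = 0.062893
angle = arctan(0.062893) = 0.06281 rad
angle = 0.06281 * 180/pi = 3.60 degrees

3.60


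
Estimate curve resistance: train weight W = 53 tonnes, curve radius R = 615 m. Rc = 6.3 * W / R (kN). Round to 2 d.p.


Rc = 6.3 * W / R
Rc = 6.3 * 53 / 615
Rc = 333.9 / 615
Rc = 0.54 kN

0.54


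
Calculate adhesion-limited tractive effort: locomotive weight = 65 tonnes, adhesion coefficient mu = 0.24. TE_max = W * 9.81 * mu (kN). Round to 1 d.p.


TE_max = W * g * mu
TE_max = 65 * 9.81 * 0.24
TE_max = 637.65 * 0.24
TE_max = 153.0 kN

153.0


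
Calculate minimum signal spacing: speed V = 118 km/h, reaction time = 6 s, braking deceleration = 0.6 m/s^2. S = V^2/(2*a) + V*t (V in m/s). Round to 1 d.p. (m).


V = 118 / 3.6 = 32.7778 m/s
Braking distance = 32.7778^2 / (2*0.6) = 895.3189 m
Sighting distance = 32.7778 * 6 = 196.6667 m
S = 895.3189 + 196.6667 = 1092.0 m

1092.0


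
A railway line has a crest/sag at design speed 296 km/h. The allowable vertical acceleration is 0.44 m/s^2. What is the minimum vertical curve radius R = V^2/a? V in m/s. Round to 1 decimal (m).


Convert speed: V = 296 / 3.6 = 82.2222 m/s
V^2 = 6760.4938 m^2/s^2
R_v = 6760.4938 / 0.44
R_v = 15364.8 m

15364.8


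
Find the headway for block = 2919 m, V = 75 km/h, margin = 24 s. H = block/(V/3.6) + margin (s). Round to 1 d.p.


V = 75 / 3.6 = 20.8333 m/s
Block traversal time = 2919 / 20.8333 = 140.112 s
Headway = 140.112 + 24
Headway = 164.1 s

164.1


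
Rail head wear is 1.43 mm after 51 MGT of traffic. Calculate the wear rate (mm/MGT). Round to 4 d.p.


Wear rate = total wear / cumulative tonnage
Rate = 1.43 / 51
Rate = 0.0280 mm/MGT

0.0280


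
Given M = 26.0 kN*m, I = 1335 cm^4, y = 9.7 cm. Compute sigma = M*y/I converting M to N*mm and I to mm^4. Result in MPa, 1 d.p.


Convert units:
M = 26.0 kN*m = 26000000 N*mm
y = 9.7 cm = 97 mm
I = 1335 cm^4 = 13350000 mm^4
sigma = 26000000 * 97 / 13350000
sigma = 188.9 MPa

188.9


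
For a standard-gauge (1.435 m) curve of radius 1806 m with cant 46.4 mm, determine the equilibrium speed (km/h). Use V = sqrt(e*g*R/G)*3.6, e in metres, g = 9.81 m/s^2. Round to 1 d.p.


Convert cant: e = 46.4 mm = 0.0464 m
V_ms = sqrt(0.0464 * 9.81 * 1806 / 1.435)
V_ms = sqrt(572.865717) = 23.9346 m/s
V = 23.9346 * 3.6 = 86.2 km/h

86.2


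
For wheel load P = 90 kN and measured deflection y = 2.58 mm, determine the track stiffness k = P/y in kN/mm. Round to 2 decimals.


Track stiffness k = P / y
k = 90 / 2.58
k = 34.88 kN/mm

34.88


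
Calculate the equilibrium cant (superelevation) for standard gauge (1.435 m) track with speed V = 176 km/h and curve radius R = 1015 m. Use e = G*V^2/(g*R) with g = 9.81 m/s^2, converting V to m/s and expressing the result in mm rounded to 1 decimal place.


Convert speed: V = 176 / 3.6 = 48.8889 m/s
Apply formula: e = 1.435 * 48.8889^2 / (9.81 * 1015)
e = 1.435 * 2390.1235 / 9957.15
e = 0.344459 m = 344.5 mm

344.5


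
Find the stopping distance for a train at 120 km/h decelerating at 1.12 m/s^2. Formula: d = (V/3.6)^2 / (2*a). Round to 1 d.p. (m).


Convert speed: V = 120 / 3.6 = 33.3333 m/s
V^2 = 1111.1111
d = 1111.1111 / (2 * 1.12)
d = 1111.1111 / 2.24
d = 496.0 m

496.0


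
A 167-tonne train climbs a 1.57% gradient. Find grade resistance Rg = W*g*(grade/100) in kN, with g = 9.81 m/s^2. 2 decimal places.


Rg = W * 9.81 * grade / 100
Rg = 167 * 9.81 * 1.57 / 100
Rg = 1638.27 * 0.0157
Rg = 25.72 kN

25.72


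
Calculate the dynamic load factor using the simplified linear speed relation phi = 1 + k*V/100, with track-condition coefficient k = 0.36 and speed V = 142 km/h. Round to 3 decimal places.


phi = 1 + k * V / 100
phi = 1 + 0.36 * 142 / 100
phi = 1 + 0.5112
phi = 1.511

1.511


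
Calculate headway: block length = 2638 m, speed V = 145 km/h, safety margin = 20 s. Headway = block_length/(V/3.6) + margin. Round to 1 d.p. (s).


V = 145 / 3.6 = 40.2778 m/s
Block traversal time = 2638 / 40.2778 = 65.4952 s
Headway = 65.4952 + 20
Headway = 85.5 s

85.5


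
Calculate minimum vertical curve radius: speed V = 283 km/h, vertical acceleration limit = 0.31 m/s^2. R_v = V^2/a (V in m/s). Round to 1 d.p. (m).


Convert speed: V = 283 / 3.6 = 78.6111 m/s
V^2 = 6179.7068 m^2/s^2
R_v = 6179.7068 / 0.31
R_v = 19934.5 m

19934.5


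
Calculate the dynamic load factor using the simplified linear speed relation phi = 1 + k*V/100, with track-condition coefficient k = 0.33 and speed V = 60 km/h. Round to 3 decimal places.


phi = 1 + k * V / 100
phi = 1 + 0.33 * 60 / 100
phi = 1 + 0.198
phi = 1.198

1.198


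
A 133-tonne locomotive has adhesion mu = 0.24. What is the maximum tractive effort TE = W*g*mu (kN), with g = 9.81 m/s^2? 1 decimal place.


TE_max = W * g * mu
TE_max = 133 * 9.81 * 0.24
TE_max = 1304.73 * 0.24
TE_max = 313.1 kN

313.1


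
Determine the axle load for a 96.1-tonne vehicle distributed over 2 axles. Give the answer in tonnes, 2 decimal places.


Load per axle = total weight / number of axles
Load = 96.1 / 2
Load = 48.05 tonnes

48.05


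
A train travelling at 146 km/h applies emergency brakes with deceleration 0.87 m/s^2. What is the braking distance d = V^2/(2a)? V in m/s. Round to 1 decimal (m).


Convert speed: V = 146 / 3.6 = 40.5556 m/s
V^2 = 1644.7531
d = 1644.7531 / (2 * 0.87)
d = 1644.7531 / 1.74
d = 945.3 m

945.3


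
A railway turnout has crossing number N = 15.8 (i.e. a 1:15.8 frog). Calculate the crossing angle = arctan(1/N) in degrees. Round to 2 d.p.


1/N = 1/15.8 = 0.063291
angle = arctan(0.063291) = 0.063207 rad
angle = 0.063207 * 180/pi = 3.62 degrees

3.62


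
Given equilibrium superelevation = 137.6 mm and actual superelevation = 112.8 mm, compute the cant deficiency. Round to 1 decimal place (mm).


Cant deficiency = equilibrium cant - actual cant
CD = 137.6 - 112.8
CD = 24.8 mm

24.8


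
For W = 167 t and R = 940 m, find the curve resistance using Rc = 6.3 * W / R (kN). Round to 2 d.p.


Rc = 6.3 * W / R
Rc = 6.3 * 167 / 940
Rc = 1052.1 / 940
Rc = 1.12 kN

1.12


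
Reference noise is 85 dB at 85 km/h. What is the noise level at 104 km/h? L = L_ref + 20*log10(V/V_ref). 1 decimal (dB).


V/V_ref = 104 / 85 = 1.223529
log10(1.223529) = 0.087614
20 * 0.087614 = 1.7523
L = 85 + 1.7523 = 86.8 dB

86.8


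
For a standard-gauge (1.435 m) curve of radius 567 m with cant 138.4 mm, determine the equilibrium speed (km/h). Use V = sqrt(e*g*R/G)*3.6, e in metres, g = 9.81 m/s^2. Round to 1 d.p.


Convert cant: e = 138.4 mm = 0.1384 m
V_ms = sqrt(0.1384 * 9.81 * 567 / 1.435)
V_ms = sqrt(536.458654) = 23.1616 m/s
V = 23.1616 * 3.6 = 83.4 km/h

83.4


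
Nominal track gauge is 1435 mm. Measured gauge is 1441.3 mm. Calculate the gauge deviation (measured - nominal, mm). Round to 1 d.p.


Deviation = measured - nominal
Deviation = 1441.3 - 1435
Deviation = 6.3 mm

6.3


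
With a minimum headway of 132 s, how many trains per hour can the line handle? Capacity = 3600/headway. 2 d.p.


Capacity = 3600 / headway
Capacity = 3600 / 132
Capacity = 27.27 trains/hour

27.27


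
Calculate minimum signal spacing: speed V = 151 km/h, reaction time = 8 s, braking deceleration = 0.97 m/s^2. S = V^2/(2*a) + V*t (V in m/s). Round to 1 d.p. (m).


V = 151 / 3.6 = 41.9444 m/s
Braking distance = 41.9444^2 / (2*0.97) = 906.8744 m
Sighting distance = 41.9444 * 8 = 335.5556 m
S = 906.8744 + 335.5556 = 1242.4 m

1242.4


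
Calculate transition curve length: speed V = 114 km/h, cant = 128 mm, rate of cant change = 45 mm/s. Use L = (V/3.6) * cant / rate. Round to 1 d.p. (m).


Convert speed: V = 114 / 3.6 = 31.6667 m/s
L = 31.6667 * 128 / 45
L = 4053.3333 / 45
L = 90.1 m

90.1


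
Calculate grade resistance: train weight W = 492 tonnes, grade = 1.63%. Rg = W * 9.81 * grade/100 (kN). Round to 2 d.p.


Rg = W * 9.81 * grade / 100
Rg = 492 * 9.81 * 1.63 / 100
Rg = 4826.52 * 0.0163
Rg = 78.67 kN

78.67


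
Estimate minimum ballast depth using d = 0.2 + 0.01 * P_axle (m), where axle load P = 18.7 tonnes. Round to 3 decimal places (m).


d = 0.2 + 0.01 * 18.7
d = 0.2 + 0.187
d = 0.387 m

0.387


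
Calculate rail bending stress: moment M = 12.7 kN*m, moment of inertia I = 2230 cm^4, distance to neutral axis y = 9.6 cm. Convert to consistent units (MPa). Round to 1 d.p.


Convert units:
M = 12.7 kN*m = 12700000 N*mm
y = 9.6 cm = 96 mm
I = 2230 cm^4 = 22300000 mm^4
sigma = 12700000 * 96 / 22300000
sigma = 54.7 MPa

54.7


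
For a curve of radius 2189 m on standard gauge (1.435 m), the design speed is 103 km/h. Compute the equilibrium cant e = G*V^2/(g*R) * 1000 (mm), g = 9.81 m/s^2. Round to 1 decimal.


Convert speed: V = 103 / 3.6 = 28.6111 m/s
Apply formula: e = 1.435 * 28.6111^2 / (9.81 * 2189)
e = 1.435 * 818.5957 / 21474.09
e = 0.054702 m = 54.7 mm

54.7


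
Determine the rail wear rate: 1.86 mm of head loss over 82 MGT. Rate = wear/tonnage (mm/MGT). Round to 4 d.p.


Wear rate = total wear / cumulative tonnage
Rate = 1.86 / 82
Rate = 0.0227 mm/MGT

0.0227


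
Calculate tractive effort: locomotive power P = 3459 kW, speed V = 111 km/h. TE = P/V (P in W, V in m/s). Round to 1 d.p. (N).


Convert: P = 3459 kW = 3459000 W
V = 111 / 3.6 = 30.8333 m/s
TE = 3459000 / 30.8333
TE = 112183.8 N

112183.8


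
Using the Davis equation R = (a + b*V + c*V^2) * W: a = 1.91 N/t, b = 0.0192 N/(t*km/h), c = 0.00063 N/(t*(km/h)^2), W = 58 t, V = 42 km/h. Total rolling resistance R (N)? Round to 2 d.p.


b*V = 0.0192 * 42 = 0.8064
c*V^2 = 0.00063 * 1764 = 1.11132
R_per_t = 1.91 + 0.8064 + 1.11132 = 3.82772 N/t
R_total = 3.82772 * 58 = 222.01 N

222.01


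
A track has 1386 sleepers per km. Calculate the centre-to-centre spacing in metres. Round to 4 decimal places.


Spacing = 1000 m / number of sleepers
Spacing = 1000 / 1386
Spacing = 0.7215 m

0.7215


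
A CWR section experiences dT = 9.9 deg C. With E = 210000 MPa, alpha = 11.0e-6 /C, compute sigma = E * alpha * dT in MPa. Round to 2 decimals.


sigma = E * alpha * dT
sigma = 210000 * 11.0e-6 * 9.9
sigma = 2.31 * 9.9
sigma = 22.87 MPa

22.87


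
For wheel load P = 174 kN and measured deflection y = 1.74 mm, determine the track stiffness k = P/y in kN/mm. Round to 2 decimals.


Track stiffness k = P / y
k = 174 / 1.74
k = 100.00 kN/mm

100.00


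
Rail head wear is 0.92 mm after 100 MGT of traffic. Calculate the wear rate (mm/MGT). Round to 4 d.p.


Wear rate = total wear / cumulative tonnage
Rate = 0.92 / 100
Rate = 0.0092 mm/MGT

0.0092


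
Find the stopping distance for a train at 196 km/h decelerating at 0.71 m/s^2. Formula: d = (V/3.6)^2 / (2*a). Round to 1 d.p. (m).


Convert speed: V = 196 / 3.6 = 54.4444 m/s
V^2 = 2964.1975
d = 2964.1975 / (2 * 0.71)
d = 2964.1975 / 1.42
d = 2087.5 m

2087.5


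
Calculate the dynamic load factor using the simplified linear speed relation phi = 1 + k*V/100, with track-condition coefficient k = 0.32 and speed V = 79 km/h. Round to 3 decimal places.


phi = 1 + k * V / 100
phi = 1 + 0.32 * 79 / 100
phi = 1 + 0.2528
phi = 1.253

1.253


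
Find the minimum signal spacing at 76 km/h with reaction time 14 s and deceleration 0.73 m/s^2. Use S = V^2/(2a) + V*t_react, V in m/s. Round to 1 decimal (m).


V = 76 / 3.6 = 21.1111 m/s
Braking distance = 21.1111^2 / (2*0.73) = 305.2596 m
Sighting distance = 21.1111 * 14 = 295.5556 m
S = 305.2596 + 295.5556 = 600.8 m

600.8


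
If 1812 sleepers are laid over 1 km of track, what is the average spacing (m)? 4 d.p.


Spacing = 1000 m / number of sleepers
Spacing = 1000 / 1812
Spacing = 0.5519 m

0.5519


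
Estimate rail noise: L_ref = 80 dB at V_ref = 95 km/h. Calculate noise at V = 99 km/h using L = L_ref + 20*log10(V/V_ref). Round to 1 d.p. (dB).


V/V_ref = 99 / 95 = 1.042105
log10(1.042105) = 0.017912
20 * 0.017912 = 0.3582
L = 80 + 0.3582 = 80.4 dB

80.4


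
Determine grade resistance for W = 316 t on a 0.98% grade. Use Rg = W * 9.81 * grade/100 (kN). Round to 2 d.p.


Rg = W * 9.81 * grade / 100
Rg = 316 * 9.81 * 0.98 / 100
Rg = 3099.96 * 0.0098
Rg = 30.38 kN

30.38


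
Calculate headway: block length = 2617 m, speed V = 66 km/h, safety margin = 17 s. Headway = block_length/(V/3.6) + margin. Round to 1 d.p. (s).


V = 66 / 3.6 = 18.3333 m/s
Block traversal time = 2617 / 18.3333 = 142.7455 s
Headway = 142.7455 + 17
Headway = 159.7 s

159.7


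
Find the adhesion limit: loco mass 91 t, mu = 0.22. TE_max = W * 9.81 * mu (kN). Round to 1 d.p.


TE_max = W * g * mu
TE_max = 91 * 9.81 * 0.22
TE_max = 892.71 * 0.22
TE_max = 196.4 kN

196.4


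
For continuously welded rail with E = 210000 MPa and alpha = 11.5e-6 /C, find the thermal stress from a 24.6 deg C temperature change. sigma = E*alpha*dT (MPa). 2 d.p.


sigma = E * alpha * dT
sigma = 210000 * 11.5e-6 * 24.6
sigma = 2.415 * 24.6
sigma = 59.41 MPa

59.41


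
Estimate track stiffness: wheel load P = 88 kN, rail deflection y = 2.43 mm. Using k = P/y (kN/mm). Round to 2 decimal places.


Track stiffness k = P / y
k = 88 / 2.43
k = 36.21 kN/mm

36.21


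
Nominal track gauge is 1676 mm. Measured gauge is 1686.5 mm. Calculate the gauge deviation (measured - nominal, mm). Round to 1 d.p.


Deviation = measured - nominal
Deviation = 1686.5 - 1676
Deviation = 10.5 mm

10.5


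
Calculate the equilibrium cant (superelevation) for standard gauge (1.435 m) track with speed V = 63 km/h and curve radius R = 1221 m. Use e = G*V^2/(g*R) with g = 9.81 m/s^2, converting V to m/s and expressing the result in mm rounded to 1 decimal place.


Convert speed: V = 63 / 3.6 = 17.5 m/s
Apply formula: e = 1.435 * 17.5^2 / (9.81 * 1221)
e = 1.435 * 306.25 / 11978.01
e = 0.03669 m = 36.7 mm

36.7


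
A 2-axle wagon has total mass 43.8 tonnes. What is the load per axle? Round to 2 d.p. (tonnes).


Load per axle = total weight / number of axles
Load = 43.8 / 2
Load = 21.90 tonnes

21.90


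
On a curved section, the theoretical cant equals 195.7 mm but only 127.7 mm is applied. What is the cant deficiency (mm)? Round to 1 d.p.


Cant deficiency = equilibrium cant - actual cant
CD = 195.7 - 127.7
CD = 68.0 mm

68.0


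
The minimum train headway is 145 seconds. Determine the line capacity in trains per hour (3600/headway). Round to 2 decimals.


Capacity = 3600 / headway
Capacity = 3600 / 145
Capacity = 24.83 trains/hour

24.83


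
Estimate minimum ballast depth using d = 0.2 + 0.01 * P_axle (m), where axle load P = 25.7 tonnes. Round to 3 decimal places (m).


d = 0.2 + 0.01 * 25.7
d = 0.2 + 0.257
d = 0.457 m

0.457


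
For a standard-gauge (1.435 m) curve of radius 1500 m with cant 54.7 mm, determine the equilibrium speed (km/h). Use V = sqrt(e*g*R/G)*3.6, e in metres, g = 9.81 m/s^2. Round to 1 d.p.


Convert cant: e = 54.7 mm = 0.0547 m
V_ms = sqrt(0.0547 * 9.81 * 1500 / 1.435)
V_ms = sqrt(560.91324) = 23.6836 m/s
V = 23.6836 * 3.6 = 85.3 km/h

85.3


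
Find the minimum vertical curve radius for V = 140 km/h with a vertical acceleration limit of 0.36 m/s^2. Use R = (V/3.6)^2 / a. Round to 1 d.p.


Convert speed: V = 140 / 3.6 = 38.8889 m/s
V^2 = 1512.3457 m^2/s^2
R_v = 1512.3457 / 0.36
R_v = 4201.0 m

4201.0


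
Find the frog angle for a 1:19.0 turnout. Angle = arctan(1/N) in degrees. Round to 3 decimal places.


1/N = 1/19.0 = 0.052632
angle = arctan(0.052632) = 0.052583 rad
angle = 0.052583 * 180/pi = 3.013 degrees

3.013


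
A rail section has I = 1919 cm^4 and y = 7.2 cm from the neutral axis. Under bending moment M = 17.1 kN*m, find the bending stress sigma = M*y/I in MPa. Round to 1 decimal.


Convert units:
M = 17.1 kN*m = 17100000 N*mm
y = 7.2 cm = 72 mm
I = 1919 cm^4 = 19190000 mm^4
sigma = 17100000 * 72 / 19190000
sigma = 64.2 MPa

64.2


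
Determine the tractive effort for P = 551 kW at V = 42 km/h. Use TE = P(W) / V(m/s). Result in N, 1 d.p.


Convert: P = 551 kW = 551000 W
V = 42 / 3.6 = 11.6667 m/s
TE = 551000 / 11.6667
TE = 47228.6 N

47228.6


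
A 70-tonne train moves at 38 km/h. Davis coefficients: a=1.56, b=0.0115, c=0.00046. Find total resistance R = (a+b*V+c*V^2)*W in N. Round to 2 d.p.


b*V = 0.0115 * 38 = 0.437
c*V^2 = 0.00046 * 1444 = 0.66424
R_per_t = 1.56 + 0.437 + 0.66424 = 2.66124 N/t
R_total = 2.66124 * 70 = 186.29 N

186.29


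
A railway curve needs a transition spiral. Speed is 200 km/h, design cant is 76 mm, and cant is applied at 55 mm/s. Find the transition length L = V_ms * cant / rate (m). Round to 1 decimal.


Convert speed: V = 200 / 3.6 = 55.5556 m/s
L = 55.5556 * 76 / 55
L = 4222.2222 / 55
L = 76.8 m

76.8


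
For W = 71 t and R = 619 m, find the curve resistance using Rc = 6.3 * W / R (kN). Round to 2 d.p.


Rc = 6.3 * W / R
Rc = 6.3 * 71 / 619
Rc = 447.3 / 619
Rc = 0.72 kN

0.72


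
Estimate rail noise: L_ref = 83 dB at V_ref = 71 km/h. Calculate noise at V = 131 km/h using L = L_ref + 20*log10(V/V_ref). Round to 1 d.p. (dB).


V/V_ref = 131 / 71 = 1.84507
log10(1.84507) = 0.266013
20 * 0.266013 = 5.3203
L = 83 + 5.3203 = 88.3 dB

88.3


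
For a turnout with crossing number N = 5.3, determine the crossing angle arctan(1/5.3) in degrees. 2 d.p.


1/N = 1/5.3 = 0.188679
angle = arctan(0.188679) = 0.186487 rad
angle = 0.186487 * 180/pi = 10.68 degrees

10.68


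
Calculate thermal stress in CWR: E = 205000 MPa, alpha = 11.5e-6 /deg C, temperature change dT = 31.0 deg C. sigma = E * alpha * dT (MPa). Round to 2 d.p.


sigma = E * alpha * dT
sigma = 205000 * 11.5e-6 * 31.0
sigma = 2.3575 * 31.0
sigma = 73.08 MPa

73.08


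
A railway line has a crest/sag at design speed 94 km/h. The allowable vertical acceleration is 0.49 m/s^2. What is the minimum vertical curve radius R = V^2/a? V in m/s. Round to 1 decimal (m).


Convert speed: V = 94 / 3.6 = 26.1111 m/s
V^2 = 681.7901 m^2/s^2
R_v = 681.7901 / 0.49
R_v = 1391.4 m

1391.4


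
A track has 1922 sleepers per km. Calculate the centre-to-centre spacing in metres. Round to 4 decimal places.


Spacing = 1000 m / number of sleepers
Spacing = 1000 / 1922
Spacing = 0.5203 m

0.5203


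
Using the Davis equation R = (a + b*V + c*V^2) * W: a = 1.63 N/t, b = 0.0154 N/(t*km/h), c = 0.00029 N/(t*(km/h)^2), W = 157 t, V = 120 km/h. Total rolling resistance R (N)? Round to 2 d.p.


b*V = 0.0154 * 120 = 1.848
c*V^2 = 0.00029 * 14400 = 4.176
R_per_t = 1.63 + 1.848 + 4.176 = 7.654 N/t
R_total = 7.654 * 157 = 1201.68 N

1201.68


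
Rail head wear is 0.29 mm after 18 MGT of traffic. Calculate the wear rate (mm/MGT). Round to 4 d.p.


Wear rate = total wear / cumulative tonnage
Rate = 0.29 / 18
Rate = 0.0161 mm/MGT

0.0161


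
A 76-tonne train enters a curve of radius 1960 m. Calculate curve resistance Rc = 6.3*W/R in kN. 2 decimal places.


Rc = 6.3 * W / R
Rc = 6.3 * 76 / 1960
Rc = 478.8 / 1960
Rc = 0.24 kN

0.24


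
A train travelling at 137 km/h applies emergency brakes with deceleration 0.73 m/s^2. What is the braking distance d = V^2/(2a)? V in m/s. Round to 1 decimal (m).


Convert speed: V = 137 / 3.6 = 38.0556 m/s
V^2 = 1448.2253
d = 1448.2253 / (2 * 0.73)
d = 1448.2253 / 1.46
d = 991.9 m

991.9


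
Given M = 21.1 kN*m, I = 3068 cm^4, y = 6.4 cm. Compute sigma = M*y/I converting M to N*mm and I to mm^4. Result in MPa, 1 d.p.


Convert units:
M = 21.1 kN*m = 21100000 N*mm
y = 6.4 cm = 64 mm
I = 3068 cm^4 = 30680000 mm^4
sigma = 21100000 * 64 / 30680000
sigma = 44.0 MPa

44.0


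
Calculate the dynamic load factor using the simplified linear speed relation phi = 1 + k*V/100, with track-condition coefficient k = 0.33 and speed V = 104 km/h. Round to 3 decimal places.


phi = 1 + k * V / 100
phi = 1 + 0.33 * 104 / 100
phi = 1 + 0.3432
phi = 1.343

1.343


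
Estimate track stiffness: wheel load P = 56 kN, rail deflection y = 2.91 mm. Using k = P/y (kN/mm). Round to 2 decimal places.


Track stiffness k = P / y
k = 56 / 2.91
k = 19.24 kN/mm

19.24


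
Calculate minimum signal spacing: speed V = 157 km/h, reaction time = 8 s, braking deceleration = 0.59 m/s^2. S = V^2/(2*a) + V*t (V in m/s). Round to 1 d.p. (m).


V = 157 / 3.6 = 43.6111 m/s
Braking distance = 43.6111^2 / (2*0.59) = 1611.8042 m
Sighting distance = 43.6111 * 8 = 348.8889 m
S = 1611.8042 + 348.8889 = 1960.7 m

1960.7


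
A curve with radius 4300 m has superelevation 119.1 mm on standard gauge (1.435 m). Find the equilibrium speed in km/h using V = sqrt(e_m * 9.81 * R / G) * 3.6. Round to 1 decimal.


Convert cant: e = 119.1 mm = 0.1191 m
V_ms = sqrt(0.1191 * 9.81 * 4300 / 1.435)
V_ms = sqrt(3501.042021) = 59.1696 m/s
V = 59.1696 * 3.6 = 213.0 km/h

213.0


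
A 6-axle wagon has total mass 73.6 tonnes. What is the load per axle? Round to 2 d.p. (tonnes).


Load per axle = total weight / number of axles
Load = 73.6 / 6
Load = 12.27 tonnes

12.27


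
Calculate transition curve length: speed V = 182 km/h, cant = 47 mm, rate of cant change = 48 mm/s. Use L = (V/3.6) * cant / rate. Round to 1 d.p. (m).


Convert speed: V = 182 / 3.6 = 50.5556 m/s
L = 50.5556 * 47 / 48
L = 2376.1111 / 48
L = 49.5 m

49.5


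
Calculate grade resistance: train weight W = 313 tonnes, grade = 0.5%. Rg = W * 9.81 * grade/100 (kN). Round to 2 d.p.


Rg = W * 9.81 * grade / 100
Rg = 313 * 9.81 * 0.5 / 100
Rg = 3070.53 * 0.005
Rg = 15.35 kN

15.35


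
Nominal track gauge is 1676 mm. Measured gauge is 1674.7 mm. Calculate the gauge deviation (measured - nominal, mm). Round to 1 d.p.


Deviation = measured - nominal
Deviation = 1674.7 - 1676
Deviation = -1.3 mm

-1.3


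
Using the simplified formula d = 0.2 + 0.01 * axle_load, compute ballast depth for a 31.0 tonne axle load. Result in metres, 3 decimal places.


d = 0.2 + 0.01 * 31.0
d = 0.2 + 0.31
d = 0.510 m

0.510


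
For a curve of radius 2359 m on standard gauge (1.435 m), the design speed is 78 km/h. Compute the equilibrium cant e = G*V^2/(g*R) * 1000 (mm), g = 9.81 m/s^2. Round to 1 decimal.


Convert speed: V = 78 / 3.6 = 21.6667 m/s
Apply formula: e = 1.435 * 21.6667^2 / (9.81 * 2359)
e = 1.435 * 469.4444 / 23141.79
e = 0.02911 m = 29.1 mm

29.1


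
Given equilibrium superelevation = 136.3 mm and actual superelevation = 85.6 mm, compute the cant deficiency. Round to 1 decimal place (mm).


Cant deficiency = equilibrium cant - actual cant
CD = 136.3 - 85.6
CD = 50.7 mm

50.7


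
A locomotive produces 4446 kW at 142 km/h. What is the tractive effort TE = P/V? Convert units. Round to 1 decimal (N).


Convert: P = 4446 kW = 4446000 W
V = 142 / 3.6 = 39.4444 m/s
TE = 4446000 / 39.4444
TE = 112715.5 N

112715.5


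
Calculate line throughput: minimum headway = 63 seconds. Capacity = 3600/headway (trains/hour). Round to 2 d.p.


Capacity = 3600 / headway
Capacity = 3600 / 63
Capacity = 57.14 trains/hour

57.14


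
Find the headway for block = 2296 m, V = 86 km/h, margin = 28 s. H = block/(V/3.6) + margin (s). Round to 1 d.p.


V = 86 / 3.6 = 23.8889 m/s
Block traversal time = 2296 / 23.8889 = 96.1116 s
Headway = 96.1116 + 28
Headway = 124.1 s

124.1


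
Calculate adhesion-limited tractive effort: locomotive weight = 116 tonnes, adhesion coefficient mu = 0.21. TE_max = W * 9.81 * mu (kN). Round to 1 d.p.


TE_max = W * g * mu
TE_max = 116 * 9.81 * 0.21
TE_max = 1137.96 * 0.21
TE_max = 239.0 kN

239.0


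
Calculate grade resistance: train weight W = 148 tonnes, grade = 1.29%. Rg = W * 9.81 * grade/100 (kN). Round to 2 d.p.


Rg = W * 9.81 * grade / 100
Rg = 148 * 9.81 * 1.29 / 100
Rg = 1451.88 * 0.0129
Rg = 18.73 kN

18.73


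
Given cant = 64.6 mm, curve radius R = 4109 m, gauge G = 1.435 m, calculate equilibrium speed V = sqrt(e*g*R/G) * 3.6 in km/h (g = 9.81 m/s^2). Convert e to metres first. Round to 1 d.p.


Convert cant: e = 64.6 mm = 0.0646 m
V_ms = sqrt(0.0646 * 9.81 * 4109 / 1.435)
V_ms = sqrt(1814.620302) = 42.5984 m/s
V = 42.5984 * 3.6 = 153.4 km/h

153.4


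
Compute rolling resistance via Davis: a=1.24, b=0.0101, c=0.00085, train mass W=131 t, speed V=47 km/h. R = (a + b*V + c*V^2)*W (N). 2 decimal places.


b*V = 0.0101 * 47 = 0.4747
c*V^2 = 0.00085 * 2209 = 1.87765
R_per_t = 1.24 + 0.4747 + 1.87765 = 3.59235 N/t
R_total = 3.59235 * 131 = 470.60 N

470.60


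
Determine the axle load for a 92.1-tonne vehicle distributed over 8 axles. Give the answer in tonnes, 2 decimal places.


Load per axle = total weight / number of axles
Load = 92.1 / 8
Load = 11.51 tonnes

11.51


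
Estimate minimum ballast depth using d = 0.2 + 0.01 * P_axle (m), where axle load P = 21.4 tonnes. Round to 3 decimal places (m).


d = 0.2 + 0.01 * 21.4
d = 0.2 + 0.214
d = 0.414 m

0.414


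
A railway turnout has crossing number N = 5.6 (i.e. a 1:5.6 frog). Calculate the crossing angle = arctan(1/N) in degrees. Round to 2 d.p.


1/N = 1/5.6 = 0.178571
angle = arctan(0.178571) = 0.176709 rad
angle = 0.176709 * 180/pi = 10.12 degrees

10.12


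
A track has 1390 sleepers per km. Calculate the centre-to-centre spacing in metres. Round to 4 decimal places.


Spacing = 1000 m / number of sleepers
Spacing = 1000 / 1390
Spacing = 0.7194 m

0.7194


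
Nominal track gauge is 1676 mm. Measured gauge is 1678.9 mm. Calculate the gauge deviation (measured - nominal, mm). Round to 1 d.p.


Deviation = measured - nominal
Deviation = 1678.9 - 1676
Deviation = 2.9 mm

2.9


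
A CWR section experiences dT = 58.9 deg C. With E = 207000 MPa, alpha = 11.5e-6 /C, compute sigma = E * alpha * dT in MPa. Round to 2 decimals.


sigma = E * alpha * dT
sigma = 207000 * 11.5e-6 * 58.9
sigma = 2.3805 * 58.9
sigma = 140.21 MPa

140.21


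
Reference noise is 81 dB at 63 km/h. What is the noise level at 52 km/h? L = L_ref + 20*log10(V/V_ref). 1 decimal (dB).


V/V_ref = 52 / 63 = 0.825397
log10(0.825397) = -0.083337
20 * -0.083337 = -1.6667
L = 81 + -1.6667 = 79.3 dB

79.3


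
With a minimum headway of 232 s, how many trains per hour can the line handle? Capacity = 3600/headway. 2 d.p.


Capacity = 3600 / headway
Capacity = 3600 / 232
Capacity = 15.52 trains/hour

15.52


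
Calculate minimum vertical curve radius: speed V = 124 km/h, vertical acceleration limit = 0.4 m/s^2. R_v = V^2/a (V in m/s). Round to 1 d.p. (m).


Convert speed: V = 124 / 3.6 = 34.4444 m/s
V^2 = 1186.4198 m^2/s^2
R_v = 1186.4198 / 0.4
R_v = 2966.0 m

2966.0


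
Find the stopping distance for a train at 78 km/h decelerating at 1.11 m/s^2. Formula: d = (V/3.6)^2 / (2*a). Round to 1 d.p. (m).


Convert speed: V = 78 / 3.6 = 21.6667 m/s
V^2 = 469.4444
d = 469.4444 / (2 * 1.11)
d = 469.4444 / 2.22
d = 211.5 m

211.5


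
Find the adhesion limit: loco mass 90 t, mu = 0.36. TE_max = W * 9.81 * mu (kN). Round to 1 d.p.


TE_max = W * g * mu
TE_max = 90 * 9.81 * 0.36
TE_max = 882.9 * 0.36
TE_max = 317.8 kN

317.8


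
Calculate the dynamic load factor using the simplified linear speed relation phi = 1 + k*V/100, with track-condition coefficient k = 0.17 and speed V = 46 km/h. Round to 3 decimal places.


phi = 1 + k * V / 100
phi = 1 + 0.17 * 46 / 100
phi = 1 + 0.0782
phi = 1.078

1.078


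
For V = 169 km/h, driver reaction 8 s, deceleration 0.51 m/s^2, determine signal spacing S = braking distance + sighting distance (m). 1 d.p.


V = 169 / 3.6 = 46.9444 m/s
Braking distance = 46.9444^2 / (2*0.51) = 2160.5695 m
Sighting distance = 46.9444 * 8 = 375.5556 m
S = 2160.5695 + 375.5556 = 2536.1 m

2536.1


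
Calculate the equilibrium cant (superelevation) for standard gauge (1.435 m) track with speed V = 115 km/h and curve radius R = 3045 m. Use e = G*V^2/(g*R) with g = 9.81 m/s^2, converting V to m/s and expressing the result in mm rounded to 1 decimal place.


Convert speed: V = 115 / 3.6 = 31.9444 m/s
Apply formula: e = 1.435 * 31.9444^2 / (9.81 * 3045)
e = 1.435 * 1020.4475 / 29871.45
e = 0.049021 m = 49.0 mm

49.0


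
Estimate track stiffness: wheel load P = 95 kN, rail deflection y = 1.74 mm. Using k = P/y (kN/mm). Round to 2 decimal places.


Track stiffness k = P / y
k = 95 / 1.74
k = 54.60 kN/mm

54.60


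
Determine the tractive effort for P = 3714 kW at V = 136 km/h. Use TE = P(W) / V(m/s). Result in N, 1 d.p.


Convert: P = 3714 kW = 3714000 W
V = 136 / 3.6 = 37.7778 m/s
TE = 3714000 / 37.7778
TE = 98311.8 N

98311.8


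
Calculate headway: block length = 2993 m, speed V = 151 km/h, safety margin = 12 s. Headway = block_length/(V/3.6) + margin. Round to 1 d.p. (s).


V = 151 / 3.6 = 41.9444 m/s
Block traversal time = 2993 / 41.9444 = 71.3563 s
Headway = 71.3563 + 12
Headway = 83.4 s

83.4


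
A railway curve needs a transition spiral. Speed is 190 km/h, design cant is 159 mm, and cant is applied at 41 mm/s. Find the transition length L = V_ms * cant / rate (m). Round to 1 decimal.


Convert speed: V = 190 / 3.6 = 52.7778 m/s
L = 52.7778 * 159 / 41
L = 8391.6667 / 41
L = 204.7 m

204.7


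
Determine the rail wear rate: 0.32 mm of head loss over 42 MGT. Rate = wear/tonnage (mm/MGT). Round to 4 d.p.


Wear rate = total wear / cumulative tonnage
Rate = 0.32 / 42
Rate = 0.0076 mm/MGT

0.0076


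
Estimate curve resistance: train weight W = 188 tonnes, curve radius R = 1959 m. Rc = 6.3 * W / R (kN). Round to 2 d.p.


Rc = 6.3 * W / R
Rc = 6.3 * 188 / 1959
Rc = 1184.4 / 1959
Rc = 0.60 kN

0.60


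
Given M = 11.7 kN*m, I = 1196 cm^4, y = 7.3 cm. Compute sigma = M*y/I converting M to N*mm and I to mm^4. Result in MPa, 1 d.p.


Convert units:
M = 11.7 kN*m = 11700000 N*mm
y = 7.3 cm = 73 mm
I = 1196 cm^4 = 11960000 mm^4
sigma = 11700000 * 73 / 11960000
sigma = 71.4 MPa

71.4


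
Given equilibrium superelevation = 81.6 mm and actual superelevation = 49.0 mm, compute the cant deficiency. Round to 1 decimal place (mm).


Cant deficiency = equilibrium cant - actual cant
CD = 81.6 - 49.0
CD = 32.6 mm

32.6


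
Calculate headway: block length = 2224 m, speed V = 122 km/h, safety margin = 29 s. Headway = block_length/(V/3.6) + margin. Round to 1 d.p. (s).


V = 122 / 3.6 = 33.8889 m/s
Block traversal time = 2224 / 33.8889 = 65.6262 s
Headway = 65.6262 + 29
Headway = 94.6 s

94.6


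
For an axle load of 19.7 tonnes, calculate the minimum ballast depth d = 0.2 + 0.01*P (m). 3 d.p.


d = 0.2 + 0.01 * 19.7
d = 0.2 + 0.197
d = 0.397 m

0.397


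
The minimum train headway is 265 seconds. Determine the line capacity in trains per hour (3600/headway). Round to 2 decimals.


Capacity = 3600 / headway
Capacity = 3600 / 265
Capacity = 13.58 trains/hour

13.58


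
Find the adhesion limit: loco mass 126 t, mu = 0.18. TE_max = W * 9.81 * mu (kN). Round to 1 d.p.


TE_max = W * g * mu
TE_max = 126 * 9.81 * 0.18
TE_max = 1236.06 * 0.18
TE_max = 222.5 kN

222.5


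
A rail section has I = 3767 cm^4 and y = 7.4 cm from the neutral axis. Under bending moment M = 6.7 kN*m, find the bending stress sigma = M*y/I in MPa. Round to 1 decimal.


Convert units:
M = 6.7 kN*m = 6700000 N*mm
y = 7.4 cm = 74 mm
I = 3767 cm^4 = 37670000 mm^4
sigma = 6700000 * 74 / 37670000
sigma = 13.2 MPa

13.2


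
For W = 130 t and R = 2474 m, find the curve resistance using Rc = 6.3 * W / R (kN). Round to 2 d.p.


Rc = 6.3 * W / R
Rc = 6.3 * 130 / 2474
Rc = 819.0 / 2474
Rc = 0.33 kN

0.33


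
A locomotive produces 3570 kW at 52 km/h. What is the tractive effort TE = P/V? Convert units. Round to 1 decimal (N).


Convert: P = 3570 kW = 3570000 W
V = 52 / 3.6 = 14.4444 m/s
TE = 3570000 / 14.4444
TE = 247153.8 N

247153.8


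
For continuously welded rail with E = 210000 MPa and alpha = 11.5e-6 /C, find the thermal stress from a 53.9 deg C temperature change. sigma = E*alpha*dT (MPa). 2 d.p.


sigma = E * alpha * dT
sigma = 210000 * 11.5e-6 * 53.9
sigma = 2.415 * 53.9
sigma = 130.17 MPa

130.17


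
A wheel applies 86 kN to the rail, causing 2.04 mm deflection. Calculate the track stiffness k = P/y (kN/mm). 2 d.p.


Track stiffness k = P / y
k = 86 / 2.04
k = 42.16 kN/mm

42.16


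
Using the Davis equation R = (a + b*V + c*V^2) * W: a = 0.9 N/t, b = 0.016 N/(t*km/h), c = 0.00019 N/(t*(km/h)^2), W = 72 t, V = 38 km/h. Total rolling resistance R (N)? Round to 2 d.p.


b*V = 0.016 * 38 = 0.608
c*V^2 = 0.00019 * 1444 = 0.27436
R_per_t = 0.9 + 0.608 + 0.27436 = 1.78236 N/t
R_total = 1.78236 * 72 = 128.33 N

128.33


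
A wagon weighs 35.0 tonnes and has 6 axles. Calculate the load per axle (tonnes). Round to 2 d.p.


Load per axle = total weight / number of axles
Load = 35.0 / 6
Load = 5.83 tonnes

5.83


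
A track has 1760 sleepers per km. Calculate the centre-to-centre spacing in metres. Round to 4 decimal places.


Spacing = 1000 m / number of sleepers
Spacing = 1000 / 1760
Spacing = 0.5682 m

0.5682


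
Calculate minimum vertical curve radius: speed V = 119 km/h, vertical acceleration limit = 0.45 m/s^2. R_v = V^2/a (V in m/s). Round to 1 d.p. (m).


Convert speed: V = 119 / 3.6 = 33.0556 m/s
V^2 = 1092.6698 m^2/s^2
R_v = 1092.6698 / 0.45
R_v = 2428.2 m

2428.2


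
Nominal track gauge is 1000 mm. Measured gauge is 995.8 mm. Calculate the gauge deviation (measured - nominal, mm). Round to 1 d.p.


Deviation = measured - nominal
Deviation = 995.8 - 1000
Deviation = -4.2 mm

-4.2


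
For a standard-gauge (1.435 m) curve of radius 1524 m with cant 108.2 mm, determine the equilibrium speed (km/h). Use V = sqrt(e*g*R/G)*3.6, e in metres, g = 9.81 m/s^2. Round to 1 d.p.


Convert cant: e = 108.2 mm = 0.1082 m
V_ms = sqrt(0.1082 * 9.81 * 1524 / 1.435)
V_ms = sqrt(1127.273594) = 33.5749 m/s
V = 33.5749 * 3.6 = 120.9 km/h

120.9


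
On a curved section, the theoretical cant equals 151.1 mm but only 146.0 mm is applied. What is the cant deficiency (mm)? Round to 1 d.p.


Cant deficiency = equilibrium cant - actual cant
CD = 151.1 - 146.0
CD = 5.1 mm

5.1


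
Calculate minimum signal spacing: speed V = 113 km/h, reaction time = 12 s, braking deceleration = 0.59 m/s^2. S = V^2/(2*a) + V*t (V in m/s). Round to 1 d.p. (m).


V = 113 / 3.6 = 31.3889 m/s
Braking distance = 31.3889^2 / (2*0.59) = 834.9681 m
Sighting distance = 31.3889 * 12 = 376.6667 m
S = 834.9681 + 376.6667 = 1211.6 m

1211.6


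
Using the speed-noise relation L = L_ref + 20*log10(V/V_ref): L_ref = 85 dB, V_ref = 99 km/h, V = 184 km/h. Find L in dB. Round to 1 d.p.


V/V_ref = 184 / 99 = 1.858586
log10(1.858586) = 0.269183
20 * 0.269183 = 5.3837
L = 85 + 5.3837 = 90.4 dB

90.4


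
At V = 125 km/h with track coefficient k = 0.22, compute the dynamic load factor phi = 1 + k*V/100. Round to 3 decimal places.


phi = 1 + k * V / 100
phi = 1 + 0.22 * 125 / 100
phi = 1 + 0.275
phi = 1.275

1.275


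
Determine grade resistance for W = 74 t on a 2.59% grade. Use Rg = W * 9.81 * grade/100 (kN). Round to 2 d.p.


Rg = W * 9.81 * grade / 100
Rg = 74 * 9.81 * 2.59 / 100
Rg = 725.94 * 0.0259
Rg = 18.80 kN

18.80


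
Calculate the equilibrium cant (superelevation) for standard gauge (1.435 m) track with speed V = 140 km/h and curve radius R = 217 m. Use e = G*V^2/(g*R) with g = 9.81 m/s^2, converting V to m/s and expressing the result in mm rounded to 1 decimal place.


Convert speed: V = 140 / 3.6 = 38.8889 m/s
Apply formula: e = 1.435 * 38.8889^2 / (9.81 * 217)
e = 1.435 * 1512.3457 / 2128.77
e = 1.019469 m = 1019.5 mm

1019.5
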